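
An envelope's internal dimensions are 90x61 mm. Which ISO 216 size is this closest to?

Aspect ratio 90/61 ≈ 1.475 (ISO target is √2 ≈ 1.414).
In the B-series (B0 = 1000 × 1414 mm): B8 = 62 × 88 mm.
Off by 3 mm total — nearest standard size.

B8 (62 × 88 mm)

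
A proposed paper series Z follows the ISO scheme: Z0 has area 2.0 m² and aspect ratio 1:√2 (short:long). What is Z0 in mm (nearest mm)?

1189 × 1682 mm

Let the short side be w mm. Then w · w√2 = 2.0 m² = 2,000,000 mm².
w² = 2,000,000/√2, so w ≈ 1189.2 mm; long side = w√2 ≈ 1681.8 mm.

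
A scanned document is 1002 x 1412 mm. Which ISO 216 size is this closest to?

Aspect ratio 1412/1002 ≈ 1.409 — close to the ISO √2 ≈ 1.414.
In the B-series (B0 = 1000 × 1414 mm): B0 = 1000 × 1414 mm.
Off by 4 mm total — nearest standard size.

B0 (1000 × 1414 mm)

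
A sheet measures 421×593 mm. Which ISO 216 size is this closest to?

A2 (420 × 594 mm)

Aspect ratio 593/421 ≈ 1.409 — close to the ISO √2 ≈ 1.414.
In the A-series (A0 area = 1 m²): A2 = 420 × 594 mm.
Off by 2 mm total — nearest standard size.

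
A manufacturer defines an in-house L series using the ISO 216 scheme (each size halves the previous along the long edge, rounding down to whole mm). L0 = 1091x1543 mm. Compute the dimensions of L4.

L1: ⌊1543/2⌋ × 1091 = 771 × 1091 mm
L2: ⌊1091/2⌋ × 771 = 545 × 771 mm
L3: ⌊771/2⌋ × 545 = 385 × 545 mm
L4: ⌊545/2⌋ × 385 = 272 × 385 mm

272 × 385 mm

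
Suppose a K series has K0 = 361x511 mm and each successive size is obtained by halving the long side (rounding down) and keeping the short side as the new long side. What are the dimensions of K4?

90 × 127 mm

K1: ⌊511/2⌋ × 361 = 255 × 361 mm
K2: ⌊361/2⌋ × 255 = 180 × 255 mm
K3: ⌊255/2⌋ × 180 = 127 × 180 mm
K4: ⌊180/2⌋ × 127 = 90 × 127 mm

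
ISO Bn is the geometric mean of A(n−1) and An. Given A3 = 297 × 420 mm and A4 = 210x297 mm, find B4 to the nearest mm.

250 × 353 mm

Short side: √(297 · 210) = √62370 ≈ 249.7 → 250 mm
Long side: √(420 · 297) = √124740 ≈ 353.2 → 353 mm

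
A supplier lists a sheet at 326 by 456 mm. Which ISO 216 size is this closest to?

C3 (324 × 458 mm)

Aspect ratio 456/326 ≈ 1.399 (ISO target is √2 ≈ 1.414).
In the C-series (envelope sizes, between A and B): C3 = 324 × 458 mm.
Off by 4 mm total — nearest standard size.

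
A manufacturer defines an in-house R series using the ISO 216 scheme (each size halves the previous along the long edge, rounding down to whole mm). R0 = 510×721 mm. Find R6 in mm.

R1 = 360 × 510 mm (from R0 by 1 halving).
R2: ⌊510/2⌋ × 360 = 255 × 360 mm
R3: ⌊360/2⌋ × 255 = 180 × 255 mm
R4: ⌊255/2⌋ × 180 = 127 × 180 mm
R5: ⌊180/2⌋ × 127 = 90 × 127 mm
R6: ⌊127/2⌋ × 90 = 63 × 90 mm

63 × 90 mm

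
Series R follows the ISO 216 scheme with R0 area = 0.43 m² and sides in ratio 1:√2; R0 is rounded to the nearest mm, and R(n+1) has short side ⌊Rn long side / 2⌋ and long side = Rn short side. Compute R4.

137 × 195 mm

Let R0's short side be w mm. w · w√2 = 0.43 m² = 430,000 mm², so w ≈ 551.4 mm and w√2 ≈ 779.8 mm → R0 = 551 × 780 mm.
R1: ⌊780/2⌋ × 551 = 390 × 551 mm
R2: ⌊551/2⌋ × 390 = 275 × 390 mm
R3: ⌊390/2⌋ × 275 = 195 × 275 mm
R4: ⌊275/2⌋ × 195 = 137 × 195 mm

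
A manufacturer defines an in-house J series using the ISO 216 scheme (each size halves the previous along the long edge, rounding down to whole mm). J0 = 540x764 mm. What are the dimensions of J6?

J1: ⌊764/2⌋ × 540 = 382 × 540 mm
J2: ⌊540/2⌋ × 382 = 270 × 382 mm
J3: ⌊382/2⌋ × 270 = 191 × 270 mm
J4: ⌊270/2⌋ × 191 = 135 × 191 mm
J5: ⌊191/2⌋ × 135 = 95 × 135 mm
J6: ⌊135/2⌋ × 95 = 67 × 95 mm

67 × 95 mm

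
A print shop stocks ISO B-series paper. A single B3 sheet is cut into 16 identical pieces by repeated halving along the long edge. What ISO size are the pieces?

16 = 2^4, so 4 halving steps.
B3 → B4 → … → B7 after 4 steps.

B7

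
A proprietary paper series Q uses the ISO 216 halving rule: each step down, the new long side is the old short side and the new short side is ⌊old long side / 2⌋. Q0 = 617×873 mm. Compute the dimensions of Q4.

154 × 218 mm

Q1: ⌊873/2⌋ × 617 = 436 × 617 mm
Q2: ⌊617/2⌋ × 436 = 308 × 436 mm
Q3: ⌊436/2⌋ × 308 = 218 × 308 mm
Q4: ⌊308/2⌋ × 218 = 154 × 218 mm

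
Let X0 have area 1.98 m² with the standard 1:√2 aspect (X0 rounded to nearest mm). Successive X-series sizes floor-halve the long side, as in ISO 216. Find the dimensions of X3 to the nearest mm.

Let X0's short side be w mm. w · w√2 = 1.98 m² = 1,980,000 mm², so w ≈ 1183.2 mm and w√2 ≈ 1673.4 mm → X0 = 1183 × 1673 mm.
X1: ⌊1673/2⌋ × 1183 = 836 × 1183 mm
X2: ⌊1183/2⌋ × 836 = 591 × 836 mm
X3: ⌊836/2⌋ × 591 = 418 × 591 mm

418 × 591 mm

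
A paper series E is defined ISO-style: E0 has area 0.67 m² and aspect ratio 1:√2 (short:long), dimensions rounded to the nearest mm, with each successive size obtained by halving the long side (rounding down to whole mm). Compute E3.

243 × 344 mm

Let E0's short side be w mm. w · w√2 = 0.67 m² = 670,000 mm², so w ≈ 688.3 mm and w√2 ≈ 973.4 mm → E0 = 688 × 973 mm.
E1: ⌊973/2⌋ × 688 = 486 × 688 mm
E2: ⌊688/2⌋ × 486 = 344 × 486 mm
E3: ⌊486/2⌋ × 344 = 243 × 344 mm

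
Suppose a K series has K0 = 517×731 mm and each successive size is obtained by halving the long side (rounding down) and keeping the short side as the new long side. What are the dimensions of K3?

K1: ⌊731/2⌋ × 517 = 365 × 517 mm
K2: ⌊517/2⌋ × 365 = 258 × 365 mm
K3: ⌊365/2⌋ × 258 = 182 × 258 mm

182 × 258 mm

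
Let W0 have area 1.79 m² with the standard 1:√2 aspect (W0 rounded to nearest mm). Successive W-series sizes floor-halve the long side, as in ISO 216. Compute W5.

198 × 281 mm

Let W0's short side be w mm. w · w√2 = 1.79 m² = 1,790,000 mm², so w ≈ 1125.0 mm and w√2 ≈ 1591.1 mm → W0 = 1125 × 1591 mm.
W1: ⌊1591/2⌋ × 1125 = 795 × 1125 mm
W2: ⌊1125/2⌋ × 795 = 562 × 795 mm
W3: ⌊795/2⌋ × 562 = 397 × 562 mm
W4: ⌊562/2⌋ × 397 = 281 × 397 mm
W5: ⌊397/2⌋ × 281 = 198 × 281 mm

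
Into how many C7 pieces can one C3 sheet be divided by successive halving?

16

Each ISO step halves the sheet: 1 × C3 → 2 × C4 → 4 × C5 → 8 × C6 → …
From C3 to C7 is 4 halving steps: 2^4 = 16.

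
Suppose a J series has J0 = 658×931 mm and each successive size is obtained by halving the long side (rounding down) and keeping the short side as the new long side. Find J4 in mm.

164 × 232 mm

J1: ⌊931/2⌋ × 658 = 465 × 658 mm
J2: ⌊658/2⌋ × 465 = 329 × 465 mm
J3: ⌊465/2⌋ × 329 = 232 × 329 mm
J4: ⌊329/2⌋ × 232 = 164 × 232 mm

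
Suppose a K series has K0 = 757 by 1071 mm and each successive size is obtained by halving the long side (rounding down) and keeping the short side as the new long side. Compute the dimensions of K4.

K1: ⌊1071/2⌋ × 757 = 535 × 757 mm
K2: ⌊757/2⌋ × 535 = 378 × 535 mm
K3: ⌊535/2⌋ × 378 = 267 × 378 mm
K4: ⌊378/2⌋ × 267 = 189 × 267 mm

189 × 267 mm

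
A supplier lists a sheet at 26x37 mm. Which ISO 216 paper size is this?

Aspect ratio 37/26 ≈ 1.423 — close to the ISO √2 ≈ 1.414.
In the A-series (A0 area = 1 m²): A10 = 26 × 37 mm.

A10 (26 × 37 mm)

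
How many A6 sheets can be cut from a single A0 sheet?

Each ISO step halves the sheet: 1 × A0 → 2 × A1 → 4 × A2 → 8 × A3 → …
From A0 to A6 is 6 halving steps: 2^6 = 64.

64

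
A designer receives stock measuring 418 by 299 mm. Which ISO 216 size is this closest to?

Aspect ratio 418/299 ≈ 1.398 (ISO target is √2 ≈ 1.414).
In the A-series (A0 area = 1 m²): A3 = 297 × 420 mm.
Off by 4 mm total — nearest standard size.

A3 (297 × 420 mm)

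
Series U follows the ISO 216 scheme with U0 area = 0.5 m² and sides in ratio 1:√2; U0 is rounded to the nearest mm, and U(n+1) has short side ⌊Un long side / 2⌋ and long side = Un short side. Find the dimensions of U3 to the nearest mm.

Let U0's short side be w mm. w · w√2 = 0.5 m² = 500,000 mm², so w ≈ 594.6 mm and w√2 ≈ 840.9 mm → U0 = 595 × 841 mm.
U1: ⌊841/2⌋ × 595 = 420 × 595 mm
U2: ⌊595/2⌋ × 420 = 297 × 420 mm
U3: ⌊420/2⌋ × 297 = 210 × 297 mm

210 × 297 mm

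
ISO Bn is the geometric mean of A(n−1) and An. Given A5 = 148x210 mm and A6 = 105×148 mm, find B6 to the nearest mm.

125 × 176 mm

Short side: √(148 · 105) = √15540 ≈ 124.7 → 125 mm
Long side: √(210 · 148) = √31080 ≈ 176.3 → 176 mm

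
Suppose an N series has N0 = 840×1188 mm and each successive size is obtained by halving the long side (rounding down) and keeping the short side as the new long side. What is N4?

N1: ⌊1188/2⌋ × 840 = 594 × 840 mm
N2: ⌊840/2⌋ × 594 = 420 × 594 mm
N3: ⌊594/2⌋ × 420 = 297 × 420 mm
N4: ⌊420/2⌋ × 297 = 210 × 297 mm

210 × 297 mm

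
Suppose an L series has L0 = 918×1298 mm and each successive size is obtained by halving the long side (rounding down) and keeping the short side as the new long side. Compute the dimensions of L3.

L1: ⌊1298/2⌋ × 918 = 649 × 918 mm
L2: ⌊918/2⌋ × 649 = 459 × 649 mm
L3: ⌊649/2⌋ × 459 = 324 × 459 mm

324 × 459 mm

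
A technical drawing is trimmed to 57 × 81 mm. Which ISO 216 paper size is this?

Aspect ratio 81/57 ≈ 1.421 — close to the ISO √2 ≈ 1.414.
In the C-series (envelope sizes, between A and B): C8 = 57 × 81 mm.

C8 (57 × 81 mm)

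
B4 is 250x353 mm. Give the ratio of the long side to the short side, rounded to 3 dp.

1.412

353 / 250 = 1.412
ISO 216 targets √2 ≈ 1.414; the -0.002 deviation is from mm rounding.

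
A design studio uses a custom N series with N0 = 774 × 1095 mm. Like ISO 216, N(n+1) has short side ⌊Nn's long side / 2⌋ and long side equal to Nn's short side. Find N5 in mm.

N1: ⌊1095/2⌋ × 774 = 547 × 774 mm
N2: ⌊774/2⌋ × 547 = 387 × 547 mm
N3: ⌊547/2⌋ × 387 = 273 × 387 mm
N4: ⌊387/2⌋ × 273 = 193 × 273 mm
N5: ⌊273/2⌋ × 193 = 136 × 193 mm

136 × 193 mm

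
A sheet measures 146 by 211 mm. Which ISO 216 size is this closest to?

Aspect ratio 211/146 ≈ 1.445 (ISO target is √2 ≈ 1.414).
In the A-series (A0 area = 1 m²): A5 = 148 × 210 mm.
Off by 3 mm total — nearest standard size.

A5 (148 × 210 mm)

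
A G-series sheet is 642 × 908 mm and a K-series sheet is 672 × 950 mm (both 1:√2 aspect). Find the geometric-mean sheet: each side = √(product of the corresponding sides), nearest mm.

Short side: √(642 · 672) = √431424 ≈ 656.8 → 657 mm
Long side: √(908 · 950) = √862600 ≈ 928.8 → 929 mm

657 × 929 mm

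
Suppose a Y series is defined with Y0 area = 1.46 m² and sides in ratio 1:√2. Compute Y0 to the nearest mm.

Let the short side be w mm. Then w · w√2 = 1.46 m² = 1,460,000 mm².
w² = 1,460,000/√2, so w ≈ 1016.1 mm; long side = w√2 ≈ 1436.9 mm.

1016 × 1437 mm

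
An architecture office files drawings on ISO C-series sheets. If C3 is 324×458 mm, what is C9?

40 × 57 mm

C4: ⌊458/2⌋ × 324 = 229 × 324 mm
C5: ⌊324/2⌋ × 229 = 162 × 229 mm
C6: ⌊229/2⌋ × 162 = 114 × 162 mm
C7: ⌊162/2⌋ × 114 = 81 × 114 mm
C8: ⌊114/2⌋ × 81 = 57 × 81 mm
C9: ⌊81/2⌋ × 57 = 40 × 57 mm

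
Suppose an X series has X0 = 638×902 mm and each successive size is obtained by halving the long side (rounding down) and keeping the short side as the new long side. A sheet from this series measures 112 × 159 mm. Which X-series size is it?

X0: 638 × 902 mm
X1: 451 × 638 mm
X2: 319 × 451 mm
X3: 225 × 319 mm
X4: 159 × 225 mm
X5: 112 × 159 mm
X6: 79 × 112 mm
→ matches X5.

X5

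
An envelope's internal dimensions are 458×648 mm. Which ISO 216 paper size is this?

C2 (458 × 648 mm)

Aspect ratio 648/458 ≈ 1.415 — close to the ISO √2 ≈ 1.414.
In the C-series (envelope sizes, between A and B): C2 = 458 × 648 mm.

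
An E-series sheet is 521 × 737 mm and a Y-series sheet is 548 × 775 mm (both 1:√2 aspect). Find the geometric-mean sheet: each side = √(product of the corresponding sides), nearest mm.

Short side: √(521 · 548) = √285508 ≈ 534.3 → 534 mm
Long side: √(737 · 775) = √571175 ≈ 755.8 → 756 mm

534 × 756 mm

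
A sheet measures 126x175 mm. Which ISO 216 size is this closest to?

B6 (125 × 176 mm)

Aspect ratio 175/126 ≈ 1.389 (ISO target is √2 ≈ 1.414).
In the B-series (B0 = 1000 × 1414 mm): B6 = 125 × 176 mm.
Off by 2 mm total — nearest standard size.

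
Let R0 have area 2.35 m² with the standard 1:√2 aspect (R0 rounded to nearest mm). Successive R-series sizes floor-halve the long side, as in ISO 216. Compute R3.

Let R0's short side be w mm. w · w√2 = 2.35 m² = 2,350,000 mm², so w ≈ 1289.1 mm and w√2 ≈ 1823.0 mm → R0 = 1289 × 1823 mm.
R1: ⌊1823/2⌋ × 1289 = 911 × 1289 mm
R2: ⌊1289/2⌋ × 911 = 644 × 911 mm
R3: ⌊911/2⌋ × 644 = 455 × 644 mm

455 × 644 mm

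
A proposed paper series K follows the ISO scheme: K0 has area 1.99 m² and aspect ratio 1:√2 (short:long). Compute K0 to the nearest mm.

Let the short side be w mm. Then w · w√2 = 1.99 m² = 1,990,000 mm².
w² = 1,990,000/√2, so w ≈ 1186.2 mm; long side = w√2 ≈ 1677.6 mm.

1186 × 1678 mm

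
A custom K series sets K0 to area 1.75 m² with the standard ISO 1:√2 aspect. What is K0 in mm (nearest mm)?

Let the short side be w mm. Then w · w√2 = 1.75 m² = 1,750,000 mm².
w² = 1,750,000/√2, so w ≈ 1112.4 mm; long side = w√2 ≈ 1573.2 mm.

1112 × 1573 mm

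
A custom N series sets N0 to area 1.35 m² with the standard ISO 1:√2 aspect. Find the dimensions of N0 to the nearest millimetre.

977 × 1382 mm

Let the short side be w mm. Then w · w√2 = 1.35 m² = 1,350,000 mm².
w² = 1,350,000/√2, so w ≈ 977.0 mm; long side = w√2 ≈ 1381.7 mm.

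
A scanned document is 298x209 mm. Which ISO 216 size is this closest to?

Aspect ratio 298/209 ≈ 1.426 — close to the ISO √2 ≈ 1.414.
In the A-series (A0 area = 1 m²): A4 = 210 × 297 mm.
Off by 2 mm total — nearest standard size.

A4 (210 × 297 mm)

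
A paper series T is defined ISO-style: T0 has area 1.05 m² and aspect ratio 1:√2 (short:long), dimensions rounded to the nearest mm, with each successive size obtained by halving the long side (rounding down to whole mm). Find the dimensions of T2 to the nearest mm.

Let T0's short side be w mm. w · w√2 = 1.05 m² = 1,050,000 mm², so w ≈ 861.7 mm and w√2 ≈ 1218.6 mm → T0 = 862 × 1219 mm.
T1: ⌊1219/2⌋ × 862 = 609 × 862 mm
T2: ⌊862/2⌋ × 609 = 431 × 609 mm

431 × 609 mm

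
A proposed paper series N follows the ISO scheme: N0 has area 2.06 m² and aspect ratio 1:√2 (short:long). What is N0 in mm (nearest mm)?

1207 × 1707 mm

Let the short side be w mm. Then w · w√2 = 2.06 m² = 2,060,000 mm².
w² = 2,060,000/√2, so w ≈ 1206.9 mm; long side = w√2 ≈ 1706.8 mm.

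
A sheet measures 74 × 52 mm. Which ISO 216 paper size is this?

A8 (52 × 74 mm)

Aspect ratio 74/52 ≈ 1.423 — close to the ISO √2 ≈ 1.414.
In the A-series (A0 area = 1 m²): A8 = 52 × 74 mm.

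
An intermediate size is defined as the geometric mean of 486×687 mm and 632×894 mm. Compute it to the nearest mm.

Short side: √(486 · 632) = √307152 ≈ 554.2 → 554 mm
Long side: √(687 · 894) = √614178 ≈ 783.7 → 784 mm

554 × 784 mm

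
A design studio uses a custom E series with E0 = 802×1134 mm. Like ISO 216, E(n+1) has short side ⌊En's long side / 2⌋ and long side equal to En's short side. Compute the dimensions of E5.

E1: ⌊1134/2⌋ × 802 = 567 × 802 mm
E2: ⌊802/2⌋ × 567 = 401 × 567 mm
E3: ⌊567/2⌋ × 401 = 283 × 401 mm
E4: ⌊401/2⌋ × 283 = 200 × 283 mm
E5: ⌊283/2⌋ × 200 = 141 × 200 mm

141 × 200 mm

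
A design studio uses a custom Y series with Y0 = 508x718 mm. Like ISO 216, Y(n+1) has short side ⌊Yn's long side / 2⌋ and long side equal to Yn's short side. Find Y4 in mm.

127 × 179 mm

Y1 = 359 × 508 mm (from Y0 by 1 halving).
Y2: ⌊508/2⌋ × 359 = 254 × 359 mm
Y3: ⌊359/2⌋ × 254 = 179 × 254 mm
Y4: ⌊254/2⌋ × 179 = 127 × 179 mm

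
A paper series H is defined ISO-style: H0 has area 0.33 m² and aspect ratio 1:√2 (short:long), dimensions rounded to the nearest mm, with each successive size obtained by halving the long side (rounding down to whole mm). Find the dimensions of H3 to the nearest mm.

170 × 241 mm

Let H0's short side be w mm. w · w√2 = 0.33 m² = 330,000 mm², so w ≈ 483.1 mm and w√2 ≈ 683.1 mm → H0 = 483 × 683 mm.
H1: ⌊683/2⌋ × 483 = 341 × 483 mm
H2: ⌊483/2⌋ × 341 = 241 × 341 mm
H3: ⌊341/2⌋ × 241 = 170 × 241 mm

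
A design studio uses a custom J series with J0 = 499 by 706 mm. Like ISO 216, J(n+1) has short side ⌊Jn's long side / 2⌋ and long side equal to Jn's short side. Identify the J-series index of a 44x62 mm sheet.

J7

J0: 499 × 706 mm
J1: 353 × 499 mm
J2: 249 × 353 mm
J3: 176 × 249 mm
J4: 124 × 176 mm
J5: 88 × 124 mm
J6: 62 × 88 mm
J7: 44 × 62 mm
J8: 31 × 44 mm
→ matches J7.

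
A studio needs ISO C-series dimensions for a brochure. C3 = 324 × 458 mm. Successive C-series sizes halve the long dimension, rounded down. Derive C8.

57 × 81 mm

C4: ⌊458/2⌋ × 324 = 229 × 324 mm
C5: ⌊324/2⌋ × 229 = 162 × 229 mm
C6: ⌊229/2⌋ × 162 = 114 × 162 mm
C7: ⌊162/2⌋ × 114 = 81 × 114 mm
C8: ⌊114/2⌋ × 81 = 57 × 81 mm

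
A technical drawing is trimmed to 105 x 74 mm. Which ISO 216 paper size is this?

A7 (74 × 105 mm)

Aspect ratio 105/74 ≈ 1.419 — close to the ISO √2 ≈ 1.414.
In the A-series (A0 area = 1 m²): A7 = 74 × 105 mm.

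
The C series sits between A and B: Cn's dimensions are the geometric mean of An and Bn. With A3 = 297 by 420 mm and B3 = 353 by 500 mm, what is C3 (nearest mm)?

324 × 458 mm

Short side: √(297 · 353) = √104841 ≈ 323.8 → 324 mm
Long side: √(420 · 500) = √210000 ≈ 458.3 → 458 mm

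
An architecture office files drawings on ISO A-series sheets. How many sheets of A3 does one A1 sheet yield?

4

Each ISO step halves the sheet: 1 × A1 → 2 × A2 → 4 × A3
From A1 to A3 is 2 halving steps: 2^2 = 4.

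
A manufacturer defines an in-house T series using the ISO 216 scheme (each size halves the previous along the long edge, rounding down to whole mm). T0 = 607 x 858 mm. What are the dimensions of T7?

T1 = 429 × 607 mm (from T0 by 1 halving).
T2: ⌊607/2⌋ × 429 = 303 × 429 mm
T3: ⌊429/2⌋ × 303 = 214 × 303 mm
T4: ⌊303/2⌋ × 214 = 151 × 214 mm
T5: ⌊214/2⌋ × 151 = 107 × 151 mm
T6: ⌊151/2⌋ × 107 = 75 × 107 mm
T7: ⌊107/2⌋ × 75 = 53 × 75 mm

53 × 75 mm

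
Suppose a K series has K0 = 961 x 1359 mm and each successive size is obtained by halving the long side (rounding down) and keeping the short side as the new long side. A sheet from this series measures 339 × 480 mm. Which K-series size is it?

K3

K0: 961 × 1359 mm
K1: 679 × 961 mm
K2: 480 × 679 mm
K3: 339 × 480 mm
K4: 240 × 339 mm
→ matches K3.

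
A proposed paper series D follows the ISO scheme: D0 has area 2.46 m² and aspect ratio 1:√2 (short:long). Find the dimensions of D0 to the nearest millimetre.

1319 × 1865 mm

Let the short side be w mm. Then w · w√2 = 2.46 m² = 2,460,000 mm².
w² = 2,460,000/√2, so w ≈ 1318.9 mm; long side = w√2 ≈ 1865.2 mm.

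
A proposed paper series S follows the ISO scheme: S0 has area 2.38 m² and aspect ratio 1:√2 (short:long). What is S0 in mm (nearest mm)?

Let the short side be w mm. Then w · w√2 = 2.38 m² = 2,380,000 mm².
w² = 2,380,000/√2, so w ≈ 1297.3 mm; long side = w√2 ≈ 1834.6 mm.

1297 × 1835 mm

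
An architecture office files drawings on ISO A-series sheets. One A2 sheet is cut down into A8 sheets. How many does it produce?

A2 = 420 × 594 mm; A8 = 52 × 74 mm.
Each halving step doubles the count; 6 steps from A2 to A8.
2^6 = 64.

64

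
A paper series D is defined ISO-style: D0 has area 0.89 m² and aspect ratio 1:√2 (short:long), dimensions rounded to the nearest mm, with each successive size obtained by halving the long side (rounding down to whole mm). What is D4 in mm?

Let D0's short side be w mm. w · w√2 = 0.89 m² = 890,000 mm², so w ≈ 793.3 mm and w√2 ≈ 1121.9 mm → D0 = 793 × 1122 mm.
D1: ⌊1122/2⌋ × 793 = 561 × 793 mm
D2: ⌊793/2⌋ × 561 = 396 × 561 mm
D3: ⌊561/2⌋ × 396 = 280 × 396 mm
D4: ⌊396/2⌋ × 280 = 198 × 280 mm

198 × 280 mm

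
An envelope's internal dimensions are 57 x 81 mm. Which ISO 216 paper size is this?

Aspect ratio 81/57 ≈ 1.421 — close to the ISO √2 ≈ 1.414.
In the C-series (envelope sizes, between A and B): C8 = 57 × 81 mm.

C8 (57 × 81 mm)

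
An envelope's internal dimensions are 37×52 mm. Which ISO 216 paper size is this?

A9 (37 × 52 mm)

Aspect ratio 52/37 ≈ 1.405 — close to the ISO √2 ≈ 1.414.
In the A-series (A0 area = 1 m²): A9 = 37 × 52 mm.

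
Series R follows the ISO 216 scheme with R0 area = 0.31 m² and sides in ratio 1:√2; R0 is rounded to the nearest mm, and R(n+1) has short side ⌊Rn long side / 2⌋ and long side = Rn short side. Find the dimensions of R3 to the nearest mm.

165 × 234 mm

Let R0's short side be w mm. w · w√2 = 0.31 m² = 310,000 mm², so w ≈ 468.2 mm and w√2 ≈ 662.1 mm → R0 = 468 × 662 mm.
R1: ⌊662/2⌋ × 468 = 331 × 468 mm
R2: ⌊468/2⌋ × 331 = 234 × 331 mm
R3: ⌊331/2⌋ × 234 = 165 × 234 mm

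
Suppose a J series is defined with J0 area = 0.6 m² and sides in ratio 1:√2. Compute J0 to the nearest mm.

Let the short side be w mm. Then w · w√2 = 0.6 m² = 600,000 mm².
w² = 600,000/√2, so w ≈ 651.4 mm; long side = w√2 ≈ 921.2 mm.

651 × 921 mm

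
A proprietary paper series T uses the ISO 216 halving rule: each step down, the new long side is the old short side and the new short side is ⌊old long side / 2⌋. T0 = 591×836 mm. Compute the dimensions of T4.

T1 = 418 × 591 mm (from T0 by 1 halving).
T2: ⌊591/2⌋ × 418 = 295 × 418 mm
T3: ⌊418/2⌋ × 295 = 209 × 295 mm
T4: ⌊295/2⌋ × 209 = 147 × 209 mm

147 × 209 mm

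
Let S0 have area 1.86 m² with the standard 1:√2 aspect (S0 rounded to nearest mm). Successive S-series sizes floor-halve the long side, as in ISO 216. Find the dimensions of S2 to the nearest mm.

Let S0's short side be w mm. w · w√2 = 1.86 m² = 1,860,000 mm², so w ≈ 1146.8 mm and w√2 ≈ 1621.9 mm → S0 = 1147 × 1622 mm.
S1: ⌊1622/2⌋ × 1147 = 811 × 1147 mm
S2: ⌊1147/2⌋ × 811 = 573 × 811 mm

573 × 811 mm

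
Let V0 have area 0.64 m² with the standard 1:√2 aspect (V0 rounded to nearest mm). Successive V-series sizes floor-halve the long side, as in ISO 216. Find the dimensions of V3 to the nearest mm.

Let V0's short side be w mm. w · w√2 = 0.64 m² = 640,000 mm², so w ≈ 672.7 mm and w√2 ≈ 951.4 mm → V0 = 673 × 951 mm.
V1: ⌊951/2⌋ × 673 = 475 × 673 mm
V2: ⌊673/2⌋ × 475 = 336 × 475 mm
V3: ⌊475/2⌋ × 336 = 237 × 336 mm

237 × 336 mm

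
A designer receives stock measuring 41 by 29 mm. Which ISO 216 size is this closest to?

Aspect ratio 41/29 ≈ 1.414 — close to the ISO √2 ≈ 1.414.
In the C-series (envelope sizes, between A and B): C10 = 28 × 40 mm.
Off by 2 mm total — nearest standard size.

C10 (28 × 40 mm)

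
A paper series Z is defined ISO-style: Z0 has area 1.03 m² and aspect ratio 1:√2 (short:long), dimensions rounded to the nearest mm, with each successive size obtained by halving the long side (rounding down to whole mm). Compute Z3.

301 × 426 mm

Let Z0's short side be w mm. w · w√2 = 1.03 m² = 1,030,000 mm², so w ≈ 853.4 mm and w√2 ≈ 1206.9 mm → Z0 = 853 × 1207 mm.
Z1: ⌊1207/2⌋ × 853 = 603 × 853 mm
Z2: ⌊853/2⌋ × 603 = 426 × 603 mm
Z3: ⌊603/2⌋ × 426 = 301 × 426 mm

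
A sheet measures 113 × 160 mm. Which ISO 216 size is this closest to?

Aspect ratio 160/113 ≈ 1.416 — close to the ISO √2 ≈ 1.414.
In the C-series (envelope sizes, between A and B): C6 = 114 × 162 mm.
Off by 3 mm total — nearest standard size.

C6 (114 × 162 mm)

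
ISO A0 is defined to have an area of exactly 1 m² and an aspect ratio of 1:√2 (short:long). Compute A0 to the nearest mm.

Let the short side be w mm. Then the long side is w√2 and w · w√2 = 10⁶ mm².
w² = 10⁶/√2, so w = 1000 / 2^(1/4) ≈ 840.9 mm; long side = 1000 · 2^(1/4) ≈ 1189.2 mm.

841 × 1189 mm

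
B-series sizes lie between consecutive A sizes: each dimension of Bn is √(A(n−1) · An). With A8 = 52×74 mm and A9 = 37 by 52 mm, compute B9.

44 × 62 mm

Short side: √(52 · 37) = √1924 ≈ 43.9 → 44 mm
Long side: √(74 · 52) = √3848 ≈ 62.0 → 62 mm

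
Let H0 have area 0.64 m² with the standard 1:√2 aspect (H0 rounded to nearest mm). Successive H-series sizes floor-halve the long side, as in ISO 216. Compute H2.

Let H0's short side be w mm. w · w√2 = 0.64 m² = 640,000 mm², so w ≈ 672.7 mm and w√2 ≈ 951.4 mm → H0 = 673 × 951 mm.
H1: ⌊951/2⌋ × 673 = 475 × 673 mm
H2: ⌊673/2⌋ × 475 = 336 × 475 mm

336 × 475 mm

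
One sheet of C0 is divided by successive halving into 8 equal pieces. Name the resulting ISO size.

8 = 2^3, so 3 halving steps.
C0 → C1 → … → C3 after 3 steps.

C3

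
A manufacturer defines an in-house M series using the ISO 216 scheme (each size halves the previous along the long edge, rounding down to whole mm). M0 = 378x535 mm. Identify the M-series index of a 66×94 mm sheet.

M0: 378 × 535 mm
M1: 267 × 378 mm
M2: 189 × 267 mm
M3: 133 × 189 mm
M4: 94 × 133 mm
M5: 66 × 94 mm
M6: 47 × 66 mm
→ matches M5.

M5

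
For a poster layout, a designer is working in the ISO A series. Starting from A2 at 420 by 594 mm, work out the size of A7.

A3: ⌊594/2⌋ × 420 = 297 × 420 mm
A4: ⌊420/2⌋ × 297 = 210 × 297 mm
A5: ⌊297/2⌋ × 210 = 148 × 210 mm
A6: ⌊210/2⌋ × 148 = 105 × 148 mm
A7: ⌊148/2⌋ × 105 = 74 × 105 mm

74 × 105 mm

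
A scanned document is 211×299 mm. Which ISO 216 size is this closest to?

A4 (210 × 297 mm)

Aspect ratio 299/211 ≈ 1.417 — close to the ISO √2 ≈ 1.414.
In the A-series (A0 area = 1 m²): A4 = 210 × 297 mm.
Off by 3 mm total — nearest standard size.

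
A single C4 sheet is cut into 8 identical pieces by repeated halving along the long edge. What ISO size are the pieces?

C7

8 = 2^3, so 3 halving steps.
C4 → C5 → … → C7 after 3 steps.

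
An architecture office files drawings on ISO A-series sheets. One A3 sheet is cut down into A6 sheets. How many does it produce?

A3 = 297 × 420 mm; A6 = 105 × 148 mm.
Each halving step doubles the count; 3 steps from A3 to A6.
2^3 = 8.

8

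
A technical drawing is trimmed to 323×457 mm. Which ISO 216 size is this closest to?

Aspect ratio 457/323 ≈ 1.415 — close to the ISO √2 ≈ 1.414.
In the C-series (envelope sizes, between A and B): C3 = 324 × 458 mm.
Off by 2 mm total — nearest standard size.

C3 (324 × 458 mm)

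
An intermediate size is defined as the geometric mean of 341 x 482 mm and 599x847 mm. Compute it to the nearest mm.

Short side: √(341 · 599) = √204259 ≈ 452.0 → 452 mm
Long side: √(482 · 847) = √408254 ≈ 638.9 → 639 mm

452 × 639 mm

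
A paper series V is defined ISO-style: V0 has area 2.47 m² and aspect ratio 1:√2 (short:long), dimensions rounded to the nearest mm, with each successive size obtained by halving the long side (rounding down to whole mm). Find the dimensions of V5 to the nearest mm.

Let V0's short side be w mm. w · w√2 = 2.47 m² = 2,470,000 mm², so w ≈ 1321.6 mm and w√2 ≈ 1869.0 mm → V0 = 1322 × 1869 mm.
V1: ⌊1869/2⌋ × 1322 = 934 × 1322 mm
V2: ⌊1322/2⌋ × 934 = 661 × 934 mm
V3: ⌊934/2⌋ × 661 = 467 × 661 mm
V4: ⌊661/2⌋ × 467 = 330 × 467 mm
V5: ⌊467/2⌋ × 330 = 233 × 330 mm

233 × 330 mm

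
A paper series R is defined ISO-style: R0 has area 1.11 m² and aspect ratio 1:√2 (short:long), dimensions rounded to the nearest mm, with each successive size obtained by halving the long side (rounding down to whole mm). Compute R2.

Let R0's short side be w mm. w · w√2 = 1.11 m² = 1,110,000 mm², so w ≈ 885.9 mm and w√2 ≈ 1252.9 mm → R0 = 886 × 1253 mm.
R1: ⌊1253/2⌋ × 886 = 626 × 886 mm
R2: ⌊886/2⌋ × 626 = 443 × 626 mm

443 × 626 mm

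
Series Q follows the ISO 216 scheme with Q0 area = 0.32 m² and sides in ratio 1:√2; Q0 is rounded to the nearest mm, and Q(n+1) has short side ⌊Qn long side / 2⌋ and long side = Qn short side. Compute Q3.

168 × 238 mm

Let Q0's short side be w mm. w · w√2 = 0.32 m² = 320,000 mm², so w ≈ 475.7 mm and w√2 ≈ 672.7 mm → Q0 = 476 × 673 mm.
Q1: ⌊673/2⌋ × 476 = 336 × 476 mm
Q2: ⌊476/2⌋ × 336 = 238 × 336 mm
Q3: ⌊336/2⌋ × 238 = 168 × 238 mm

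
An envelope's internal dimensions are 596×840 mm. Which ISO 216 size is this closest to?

A1 (594 × 841 mm)

Aspect ratio 840/596 ≈ 1.409 — close to the ISO √2 ≈ 1.414.
In the A-series (A0 area = 1 m²): A1 = 594 × 841 mm.
Off by 3 mm total — nearest standard size.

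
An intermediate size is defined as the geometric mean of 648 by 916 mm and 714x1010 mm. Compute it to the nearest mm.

Short side: √(648 · 714) = √462672 ≈ 680.2 → 680 mm
Long side: √(916 · 1010) = √925160 ≈ 961.9 → 962 mm

680 × 962 mm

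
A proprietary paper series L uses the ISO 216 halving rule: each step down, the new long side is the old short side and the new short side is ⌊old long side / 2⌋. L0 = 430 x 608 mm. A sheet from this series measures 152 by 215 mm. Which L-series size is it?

L0: 430 × 608 mm
L1: 304 × 430 mm
L2: 215 × 304 mm
L3: 152 × 215 mm
L4: 107 × 152 mm
→ matches L3.

L3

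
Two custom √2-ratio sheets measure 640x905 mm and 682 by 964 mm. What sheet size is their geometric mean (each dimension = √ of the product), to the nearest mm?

661 × 934 mm

Short side: √(640 · 682) = √436480 ≈ 660.7 → 661 mm
Long side: √(905 · 964) = √872420 ≈ 934.0 → 934 mm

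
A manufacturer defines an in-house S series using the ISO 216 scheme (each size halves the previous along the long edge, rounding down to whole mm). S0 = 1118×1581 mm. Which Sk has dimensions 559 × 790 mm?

S2

S0: 1118 × 1581 mm
S1: 790 × 1118 mm
S2: 559 × 790 mm
S3: 395 × 559 mm
→ matches S2.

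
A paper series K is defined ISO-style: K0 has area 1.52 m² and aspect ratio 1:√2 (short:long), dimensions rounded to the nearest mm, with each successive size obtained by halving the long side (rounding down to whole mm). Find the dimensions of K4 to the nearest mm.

259 × 366 mm

Let K0's short side be w mm. w · w√2 = 1.52 m² = 1,520,000 mm², so w ≈ 1036.7 mm and w√2 ≈ 1466.2 mm → K0 = 1037 × 1466 mm.
K1: ⌊1466/2⌋ × 1037 = 733 × 1037 mm
K2: ⌊1037/2⌋ × 733 = 518 × 733 mm
K3: ⌊733/2⌋ × 518 = 366 × 518 mm
K4: ⌊518/2⌋ × 366 = 259 × 366 mm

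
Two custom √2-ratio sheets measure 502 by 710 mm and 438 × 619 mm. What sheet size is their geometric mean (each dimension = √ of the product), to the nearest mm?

469 × 663 mm

Short side: √(502 · 438) = √219876 ≈ 468.9 → 469 mm
Long side: √(710 · 619) = √439490 ≈ 662.9 → 663 mm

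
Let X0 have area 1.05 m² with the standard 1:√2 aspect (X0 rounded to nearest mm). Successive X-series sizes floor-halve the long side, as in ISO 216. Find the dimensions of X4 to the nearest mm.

Let X0's short side be w mm. w · w√2 = 1.05 m² = 1,050,000 mm², so w ≈ 861.7 mm and w√2 ≈ 1218.6 mm → X0 = 862 × 1219 mm.
X1: ⌊1219/2⌋ × 862 = 609 × 862 mm
X2: ⌊862/2⌋ × 609 = 431 × 609 mm
X3: ⌊609/2⌋ × 431 = 304 × 431 mm
X4: ⌊431/2⌋ × 304 = 215 × 304 mm

215 × 304 mm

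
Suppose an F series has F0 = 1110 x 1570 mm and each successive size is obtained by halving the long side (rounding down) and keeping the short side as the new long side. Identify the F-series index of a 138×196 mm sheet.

F0: 1110 × 1570 mm
F1: 785 × 1110 mm
F2: 555 × 785 mm
F3: 392 × 555 mm
F4: 277 × 392 mm
F5: 196 × 277 mm
F6: 138 × 196 mm
F7: 98 × 138 mm
→ matches F6.

F6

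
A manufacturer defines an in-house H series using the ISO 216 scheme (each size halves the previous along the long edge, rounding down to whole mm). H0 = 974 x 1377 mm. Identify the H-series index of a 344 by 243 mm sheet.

H0: 974 × 1377 mm
H1: 688 × 974 mm
H2: 487 × 688 mm
H3: 344 × 487 mm
H4: 243 × 344 mm
H5: 172 × 243 mm
→ matches H4.

H4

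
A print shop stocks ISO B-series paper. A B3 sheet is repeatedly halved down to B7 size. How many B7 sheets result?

16

B3 = 353 × 500 mm; B7 = 88 × 125 mm.
Each halving step doubles the count; 4 steps from B3 to B7.
2^4 = 16.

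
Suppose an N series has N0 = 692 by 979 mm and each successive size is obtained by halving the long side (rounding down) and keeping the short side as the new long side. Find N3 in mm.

244 × 346 mm

N1: ⌊979/2⌋ × 692 = 489 × 692 mm
N2: ⌊692/2⌋ × 489 = 346 × 489 mm
N3: ⌊489/2⌋ × 346 = 244 × 346 mm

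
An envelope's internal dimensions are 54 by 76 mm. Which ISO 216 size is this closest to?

Aspect ratio 76/54 ≈ 1.407 — close to the ISO √2 ≈ 1.414.
In the A-series (A0 area = 1 m²): A8 = 52 × 74 mm.
Off by 4 mm total — nearest standard size.

A8 (52 × 74 mm)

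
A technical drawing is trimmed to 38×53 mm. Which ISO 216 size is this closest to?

Aspect ratio 53/38 ≈ 1.395 (ISO target is √2 ≈ 1.414).
In the A-series (A0 area = 1 m²): A9 = 37 × 52 mm.
Off by 2 mm total — nearest standard size.

A9 (37 × 52 mm)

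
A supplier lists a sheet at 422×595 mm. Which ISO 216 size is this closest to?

A2 (420 × 594 mm)

Aspect ratio 595/422 ≈ 1.410 — close to the ISO √2 ≈ 1.414.
In the A-series (A0 area = 1 m²): A2 = 420 × 594 mm.
Off by 3 mm total — nearest standard size.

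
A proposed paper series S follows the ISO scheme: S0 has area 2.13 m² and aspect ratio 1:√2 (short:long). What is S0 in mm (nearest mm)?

Let the short side be w mm. Then w · w√2 = 2.13 m² = 2,130,000 mm².
w² = 2,130,000/√2, so w ≈ 1227.2 mm; long side = w√2 ≈ 1735.6 mm.

1227 × 1736 mm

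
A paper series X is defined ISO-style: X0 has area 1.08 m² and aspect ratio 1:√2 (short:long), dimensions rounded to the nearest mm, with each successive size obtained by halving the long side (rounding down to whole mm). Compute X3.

Let X0's short side be w mm. w · w√2 = 1.08 m² = 1,080,000 mm², so w ≈ 873.9 mm and w√2 ≈ 1235.9 mm → X0 = 874 × 1236 mm.
X1: ⌊1236/2⌋ × 874 = 618 × 874 mm
X2: ⌊874/2⌋ × 618 = 437 × 618 mm
X3: ⌊618/2⌋ × 437 = 309 × 437 mm

309 × 437 mm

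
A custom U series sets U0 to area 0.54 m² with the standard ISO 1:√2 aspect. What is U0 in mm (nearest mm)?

618 × 874 mm

Let the short side be w mm. Then w · w√2 = 0.54 m² = 540,000 mm².
w² = 540,000/√2, so w ≈ 617.9 mm; long side = w√2 ≈ 873.9 mm.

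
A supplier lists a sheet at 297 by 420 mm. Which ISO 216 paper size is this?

Aspect ratio 420/297 ≈ 1.414 — close to the ISO √2 ≈ 1.414.
In the A-series (A0 area = 1 m²): A3 = 297 × 420 mm.

A3 (297 × 420 mm)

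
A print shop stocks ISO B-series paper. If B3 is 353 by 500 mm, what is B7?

88 × 125 mm

B4: ⌊500/2⌋ × 353 = 250 × 353 mm
B5: ⌊353/2⌋ × 250 = 176 × 250 mm
B6: ⌊250/2⌋ × 176 = 125 × 176 mm
B7: ⌊176/2⌋ × 125 = 88 × 125 mm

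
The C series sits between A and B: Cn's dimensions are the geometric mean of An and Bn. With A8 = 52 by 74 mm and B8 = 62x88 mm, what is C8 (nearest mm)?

Short side: √(52 · 62) = √3224 ≈ 56.8 → 57 mm
Long side: √(74 · 88) = √6512 ≈ 80.7 → 81 mm

57 × 81 mm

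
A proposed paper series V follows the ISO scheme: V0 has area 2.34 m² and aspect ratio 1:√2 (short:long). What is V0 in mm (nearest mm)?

1286 × 1819 mm

Let the short side be w mm. Then w · w√2 = 2.34 m² = 2,340,000 mm².
w² = 2,340,000/√2, so w ≈ 1286.3 mm; long side = w√2 ≈ 1819.1 mm.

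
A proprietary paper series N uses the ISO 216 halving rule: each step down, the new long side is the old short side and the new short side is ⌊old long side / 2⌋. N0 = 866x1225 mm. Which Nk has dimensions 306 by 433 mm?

N3

N0: 866 × 1225 mm
N1: 612 × 866 mm
N2: 433 × 612 mm
N3: 306 × 433 mm
N4: 216 × 306 mm
→ matches N3.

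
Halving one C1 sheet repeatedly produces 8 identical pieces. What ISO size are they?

8 = 2^3, so 3 halving steps.
C1 → C2 → … → C4 after 3 steps.

C4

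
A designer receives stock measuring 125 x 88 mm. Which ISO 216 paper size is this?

Aspect ratio 125/88 ≈ 1.420 — close to the ISO √2 ≈ 1.414.
In the B-series (B0 = 1000 × 1414 mm): B7 = 88 × 125 mm.

B7 (88 × 125 mm)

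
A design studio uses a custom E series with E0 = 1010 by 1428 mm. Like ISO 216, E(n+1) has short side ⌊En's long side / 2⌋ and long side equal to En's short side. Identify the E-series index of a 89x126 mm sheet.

E7

E0: 1010 × 1428 mm
E1: 714 × 1010 mm
E2: 505 × 714 mm
E3: 357 × 505 mm
E4: 252 × 357 mm
E5: 178 × 252 mm
E6: 126 × 178 mm
E7: 89 × 126 mm
E8: 63 × 89 mm
→ matches E7.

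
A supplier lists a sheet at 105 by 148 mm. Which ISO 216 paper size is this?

A6 (105 × 148 mm)

Aspect ratio 148/105 ≈ 1.410 — close to the ISO √2 ≈ 1.414.
In the A-series (A0 area = 1 m²): A6 = 105 × 148 mm.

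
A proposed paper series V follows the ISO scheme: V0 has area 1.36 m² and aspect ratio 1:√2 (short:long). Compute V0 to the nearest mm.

981 × 1387 mm

Let the short side be w mm. Then w · w√2 = 1.36 m² = 1,360,000 mm².
w² = 1,360,000/√2, so w ≈ 980.6 mm; long side = w√2 ≈ 1386.8 mm.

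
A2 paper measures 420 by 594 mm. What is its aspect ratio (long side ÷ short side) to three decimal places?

594 / 420 = 1.414
Matches √2 ≈ 1.414 — the ISO 216 defining ratio.

1.414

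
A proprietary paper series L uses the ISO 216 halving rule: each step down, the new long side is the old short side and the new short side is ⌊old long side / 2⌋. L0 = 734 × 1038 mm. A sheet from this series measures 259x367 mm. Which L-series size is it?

L0: 734 × 1038 mm
L1: 519 × 734 mm
L2: 367 × 519 mm
L3: 259 × 367 mm
L4: 183 × 259 mm
→ matches L3.

L3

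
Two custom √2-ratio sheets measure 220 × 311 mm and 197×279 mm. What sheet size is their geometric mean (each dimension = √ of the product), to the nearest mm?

Short side: √(220 · 197) = √43340 ≈ 208.2 → 208 mm
Long side: √(311 · 279) = √86769 ≈ 294.6 → 295 mm

208 × 295 mm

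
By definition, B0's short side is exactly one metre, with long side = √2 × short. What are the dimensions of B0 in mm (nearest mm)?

Short side = 1000 mm; long side = 1000√2 ≈ 1414.2 mm.

1000 × 1414 mm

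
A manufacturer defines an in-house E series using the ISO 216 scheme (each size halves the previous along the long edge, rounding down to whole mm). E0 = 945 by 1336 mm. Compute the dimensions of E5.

E1 = 668 × 945 mm (from E0 by 1 halving).
E2: ⌊945/2⌋ × 668 = 472 × 668 mm
E3: ⌊668/2⌋ × 472 = 334 × 472 mm
E4: ⌊472/2⌋ × 334 = 236 × 334 mm
E5: ⌊334/2⌋ × 236 = 167 × 236 mm

167 × 236 mm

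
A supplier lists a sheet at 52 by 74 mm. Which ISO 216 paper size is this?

A8 (52 × 74 mm)

Aspect ratio 74/52 ≈ 1.423 — close to the ISO √2 ≈ 1.414.
In the A-series (A0 area = 1 m²): A8 = 52 × 74 mm.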